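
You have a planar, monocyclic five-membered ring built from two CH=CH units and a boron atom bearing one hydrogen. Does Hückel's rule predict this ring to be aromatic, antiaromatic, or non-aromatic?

Check conjugation: every atom in a ring double bond is sp² and brings one electron to the p orbital; the boron has an empty p orbital — every position has a p orbital, so the cyclic π system is continuous.
Adding the contributions, 2 × 2 = 4 from the double-bond units + 0 from the BH atom = 4.
A 4n π count (4, n = 1) in a planar conjugated ring means antiaromatic.
This is borole.

Antiaromatic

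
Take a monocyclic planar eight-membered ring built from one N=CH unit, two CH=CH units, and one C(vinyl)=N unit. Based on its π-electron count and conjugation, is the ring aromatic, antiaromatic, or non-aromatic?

Every ring atom contributes a p orbital perpendicular to the ring (each doubly-bonded ring atom is sp² with one p-orbital electron; each sp² =N– keeps its lone pair in-plane and puts one electron into the π system), so the π system is cyclic and fully conjugated.
π-electron count: 4 × 2 = 8 from the 4 double-bond units.
With 8 = 4·2 π electrons, Hückel's rule classifies the planar ring as antiaromatic.

Antiaromatic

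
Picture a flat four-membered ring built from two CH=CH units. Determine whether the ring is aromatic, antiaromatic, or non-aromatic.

Check conjugation: each doubly-bonded ring atom is sp² with one p-orbital electron — every position has a p orbital, so the cyclic π system is continuous.
Adding the contributions, 2 × 2 = 4 from the 2 double-bond units.
4 is a 4n count (n = 1), so the planar conjugated ring is antiaromatic.
(The species described is cyclobutadiene.)

Antiaromatic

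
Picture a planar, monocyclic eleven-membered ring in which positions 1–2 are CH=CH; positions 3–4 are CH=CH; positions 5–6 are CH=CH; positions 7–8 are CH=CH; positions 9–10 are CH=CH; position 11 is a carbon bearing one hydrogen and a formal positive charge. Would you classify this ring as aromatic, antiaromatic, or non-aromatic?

Aromatic

All ring atoms are sp² and supply a p orbital to the ring (the double-bond atoms are sp², each contributing one p electron; the carbocation has an empty p orbital); the conjugation is uninterrupted.
Counting π electrons: 5 × 2 = 10 from the double-bond units + 0 from the CH(+) atom = 10.
10 = 4(2) + 2, which satisfies Hückel's 4n+2 rule.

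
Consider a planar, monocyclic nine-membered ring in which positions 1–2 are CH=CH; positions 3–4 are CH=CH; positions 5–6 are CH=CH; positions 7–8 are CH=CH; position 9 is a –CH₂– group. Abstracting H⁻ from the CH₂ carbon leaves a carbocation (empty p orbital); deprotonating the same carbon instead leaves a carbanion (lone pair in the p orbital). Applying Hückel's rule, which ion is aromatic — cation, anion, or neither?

The anion

In either ion the ring is fully conjugated: every atom, including the new sp² carbon, supplies a p orbital.
Cation: 4 × 2 + 0 = 8 π electrons → 4(2), antiaromatic.
Anion: 4 × 2 + 2 = 10 π electrons → 4(2)+2, aromatic.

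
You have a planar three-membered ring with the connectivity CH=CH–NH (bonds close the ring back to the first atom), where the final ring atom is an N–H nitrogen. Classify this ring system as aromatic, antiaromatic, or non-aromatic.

Antiaromatic

The p orbitals form a continuous loop: the double-bond atoms are sp², each contributing one p electron; the pyrrole-type nitrogen donates its lone pair from the p orbital. The ring is fully conjugated.
Adding the contributions, 1 × 2 = 2 from the double-bond unit + 2 from the NH atom = 4.
4 is a 4n count (n = 1), so the planar conjugated ring is antiaromatic.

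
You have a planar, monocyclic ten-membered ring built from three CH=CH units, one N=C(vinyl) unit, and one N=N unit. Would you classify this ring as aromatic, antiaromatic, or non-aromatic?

Aromatic

The p orbitals form a continuous loop: each doubly-bonded ring atom is sp² with one p-orbital electron; the doubly-bonded nitrogens are pyridine-type — their lone pairs lie in the ring plane, leaving one electron in the p orbital. The ring is fully conjugated.
Tallying contributions gives 5 × 2 = 10 from the 5 double-bond units.
Since 10 = 4·2 + 2, the ring meets the 4n+2 criterion.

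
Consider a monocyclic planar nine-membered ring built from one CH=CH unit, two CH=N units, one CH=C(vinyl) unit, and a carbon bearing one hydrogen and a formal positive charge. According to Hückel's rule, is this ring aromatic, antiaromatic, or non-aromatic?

Antiaromatic

Every ring atom contributes a p orbital perpendicular to the ring (the double-bond atoms are sp², each contributing one p electron; each sp² =N– keeps its lone pair in-plane and puts one electron into the π system; the carbocation has an empty p orbital), so the π system is cyclic and fully conjugated.
Adding the contributions, 4 × 2 = 8 from the double-bond units + 0 from the CH(+) atom = 8.
A 4n π count (8, n = 2) in a planar conjugated ring means antiaromatic.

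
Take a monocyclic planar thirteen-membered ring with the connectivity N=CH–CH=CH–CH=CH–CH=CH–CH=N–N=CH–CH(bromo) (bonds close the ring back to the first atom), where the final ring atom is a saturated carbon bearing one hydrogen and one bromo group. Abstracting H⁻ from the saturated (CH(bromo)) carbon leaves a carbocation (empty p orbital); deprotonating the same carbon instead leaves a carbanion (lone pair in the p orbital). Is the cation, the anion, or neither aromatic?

In both ions every ring atom is sp² and contributes a p orbital, so both rings are fully conjugated.
Cation: 6 × 2 + 0 = 12 π electrons → 4(3), antiaromatic.
Anion: 6 × 2 + 2 = 14 π electrons → 4(3)+2, aromatic.

The anion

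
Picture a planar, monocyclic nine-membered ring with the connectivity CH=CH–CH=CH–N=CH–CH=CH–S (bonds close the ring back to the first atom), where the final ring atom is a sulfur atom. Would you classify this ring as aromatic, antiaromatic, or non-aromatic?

Every ring atom contributes a p orbital perpendicular to the ring (every atom in a ring double bond is sp² and brings one electron to the p orbital; each sp² =N– keeps its lone pair in-plane and puts one electron into the π system; the sulfur donates one lone pair from its p orbital), so the π system is cyclic and fully conjugated.
Counting π electrons: 4 × 2 = 8 from the double-bond units + 2 from the S atom = 10.
That gives a 4n+2 count (10, n = 2).

Aromatic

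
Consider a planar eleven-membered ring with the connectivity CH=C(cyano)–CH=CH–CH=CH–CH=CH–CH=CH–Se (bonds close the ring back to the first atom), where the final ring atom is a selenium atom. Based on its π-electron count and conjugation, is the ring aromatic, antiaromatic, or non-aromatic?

Check conjugation: every atom in a ring double bond is sp² and brings one electron to the p orbital; the selenium donates one lone pair from its p orbital — every position has a p orbital, so the cyclic π system is continuous.
π-electron count: 5 × 2 = 10 from the double-bond units + 2 from the Se atom = 12.
A 4n π count (12, n = 3) in a planar conjugated ring means antiaromatic.

Antiaromatic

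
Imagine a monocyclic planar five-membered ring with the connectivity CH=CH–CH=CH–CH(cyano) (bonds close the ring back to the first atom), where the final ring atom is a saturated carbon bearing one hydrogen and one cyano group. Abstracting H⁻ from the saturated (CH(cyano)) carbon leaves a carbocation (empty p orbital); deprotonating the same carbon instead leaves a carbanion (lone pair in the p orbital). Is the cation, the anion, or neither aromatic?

In both ions every ring atom is sp² and contributes a p orbital, so both rings are fully conjugated.
Cation: 2 × 2 + 0 = 4 π electrons → 4(1), antiaromatic.
Anion: 2 × 2 + 2 = 6 π electrons → 4(1)+2, aromatic.

The anion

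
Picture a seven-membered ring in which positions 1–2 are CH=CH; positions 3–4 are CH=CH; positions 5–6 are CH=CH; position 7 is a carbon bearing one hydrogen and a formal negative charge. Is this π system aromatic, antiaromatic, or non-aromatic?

All ring atoms are sp² and supply a p orbital to the ring (the double-bond atoms are sp², each contributing one p electron; the carbanion's lone pair occupies the p orbital); the conjugation is uninterrupted.
π-electron count: 3 × 2 = 6 from the double-bond units + 2 from the CH(-) atom = 8.
8 = 4(2); a planar, fully conjugated 4n system is antiaromatic.
(The species described is the cycloheptatrienyl anion.)

Antiaromatic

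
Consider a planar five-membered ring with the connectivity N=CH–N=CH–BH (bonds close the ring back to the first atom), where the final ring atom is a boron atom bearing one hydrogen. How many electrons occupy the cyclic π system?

4

All ring atoms are sp² and supply a p orbital to the ring (every atom in a ring double bond is sp² and brings one electron to the p orbital; each =N– nitrogen is pyridine-type (lone pair in the sp² plane, one electron in the p orbital); the boron has an empty p orbital); the conjugation is uninterrupted.
Counting π electrons: 2 × 2 = 4 from the double-bond units + 0 from the BH atom = 4.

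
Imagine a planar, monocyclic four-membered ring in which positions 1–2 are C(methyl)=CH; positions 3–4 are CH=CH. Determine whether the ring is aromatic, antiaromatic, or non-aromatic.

Antiaromatic

All ring atoms are sp² and supply a p orbital to the ring (the double-bond atoms are sp², each contributing one p electron); the conjugation is uninterrupted.
Adding the contributions, 2 × 2 = 4 from the 2 double-bond units.
With 4 = 4·1 π electrons, Hückel's rule classifies the planar ring as antiaromatic.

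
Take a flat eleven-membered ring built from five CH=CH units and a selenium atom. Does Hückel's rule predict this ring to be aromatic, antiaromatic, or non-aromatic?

Antiaromatic

The p orbitals form a continuous loop: the double-bond atoms are sp², each contributing one p electron; the selenium donates one lone pair from its p orbital. The ring is fully conjugated.
π-electron count: 5 × 2 = 10 from the double-bond units + 2 from the Se atom = 12.
A 4n π count (12, n = 3) in a planar conjugated ring means antiaromatic.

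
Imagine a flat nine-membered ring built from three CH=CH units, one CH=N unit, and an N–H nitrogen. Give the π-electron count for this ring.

10

Every ring atom contributes a p orbital perpendicular to the ring (every atom in a ring double bond is sp² and brings one electron to the p orbital; each sp² =N– keeps its lone pair in-plane and puts one electron into the π system; the pyrrole-type nitrogen donates its lone pair from the p orbital), so the π system is cyclic and fully conjugated.
π-electron count: 4 × 2 = 8 from the double-bond units + 2 from the NH atom = 10.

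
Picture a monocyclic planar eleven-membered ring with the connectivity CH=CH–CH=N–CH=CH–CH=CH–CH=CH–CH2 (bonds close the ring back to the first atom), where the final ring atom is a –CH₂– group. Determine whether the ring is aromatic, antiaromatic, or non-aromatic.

Non-aromatic

Because the tetrahedral CH₂ carbon is sp³ and has no p orbital in the ring π system at the CH2 position, the π system cannot extend all the way around the ring.
Broken conjugation rules out both aromaticity and antiaromaticity.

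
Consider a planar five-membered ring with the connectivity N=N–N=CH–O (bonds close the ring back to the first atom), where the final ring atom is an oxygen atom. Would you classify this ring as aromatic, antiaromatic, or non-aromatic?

Aromatic

All ring atoms are sp² and supply a p orbital to the ring (every atom in a ring double bond is sp² and brings one electron to the p orbital; each sp² =N– keeps its lone pair in-plane and puts one electron into the π system; the oxygen donates one lone pair from its p orbital); the conjugation is uninterrupted.
Counting π electrons: 2 × 2 = 4 from the double-bond units + 2 from the O atom = 6.
That gives a 4n+2 count (6, n = 1).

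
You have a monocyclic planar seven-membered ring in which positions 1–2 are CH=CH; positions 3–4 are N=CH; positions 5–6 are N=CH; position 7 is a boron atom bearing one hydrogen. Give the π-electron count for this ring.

6

Check conjugation: every atom in a ring double bond is sp² and brings one electron to the p orbital; each sp² =N– keeps its lone pair in-plane and puts one electron into the π system; the boron has an empty p orbital — every position has a p orbital, so the cyclic π system is continuous.
π-electron count: 3 × 2 = 6 from the double-bond units + 0 from the BH atom = 6.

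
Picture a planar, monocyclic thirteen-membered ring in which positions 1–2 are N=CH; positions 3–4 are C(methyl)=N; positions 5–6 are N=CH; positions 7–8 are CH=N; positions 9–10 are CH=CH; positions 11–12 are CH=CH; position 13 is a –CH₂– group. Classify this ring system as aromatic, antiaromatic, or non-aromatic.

Non-aromatic

At the CH2 position, the tetrahedral CH₂ carbon is sp³ and has no p orbital in the ring π system; the ring's p-orbital overlap is broken there.
Without a continuous loop of overlapping p orbitals the Hückel electron count never comes into play.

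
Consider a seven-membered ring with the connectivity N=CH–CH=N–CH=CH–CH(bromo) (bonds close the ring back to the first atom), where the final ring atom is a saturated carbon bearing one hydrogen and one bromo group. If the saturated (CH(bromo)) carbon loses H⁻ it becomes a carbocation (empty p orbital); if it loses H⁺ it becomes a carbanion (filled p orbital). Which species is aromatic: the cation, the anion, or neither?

The cation

Both ions have a continuous loop of p orbitals — each ring atom is sp².
Cation: 3 × 2 + 0 = 6 π electrons → 4(1)+2, aromatic.
Anion: 3 × 2 + 2 = 8 π electrons → 4(2), antiaromatic.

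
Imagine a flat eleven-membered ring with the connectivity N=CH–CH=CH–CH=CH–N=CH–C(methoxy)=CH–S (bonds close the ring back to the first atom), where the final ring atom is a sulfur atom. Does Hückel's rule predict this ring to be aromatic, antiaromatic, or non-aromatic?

Antiaromatic

Every ring atom contributes a p orbital perpendicular to the ring (each doubly-bonded ring atom is sp² with one p-orbital electron; the doubly-bonded nitrogens are pyridine-type — their lone pairs lie in the ring plane, leaving one electron in the p orbital; the sulfur donates one lone pair from its p orbital), so the π system is cyclic and fully conjugated.
π-electron count: 5 × 2 = 10 from the double-bond units + 2 from the S atom = 12.
A 4n π count (12, n = 3) in a planar conjugated ring means antiaromatic.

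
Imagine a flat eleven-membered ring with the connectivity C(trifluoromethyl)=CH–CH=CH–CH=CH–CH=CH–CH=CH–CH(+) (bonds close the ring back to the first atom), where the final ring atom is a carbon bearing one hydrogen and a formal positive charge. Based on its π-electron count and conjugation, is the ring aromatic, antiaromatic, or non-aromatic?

Every ring atom contributes a p orbital perpendicular to the ring (every atom in a ring double bond is sp² and brings one electron to the p orbital; the carbocation has an empty p orbital), so the π system is cyclic and fully conjugated.
Counting π electrons: 5 × 2 = 10 from the double-bond units + 0 from the CH(+) atom = 10.
That gives a 4n+2 count (10, n = 2).

Aromatic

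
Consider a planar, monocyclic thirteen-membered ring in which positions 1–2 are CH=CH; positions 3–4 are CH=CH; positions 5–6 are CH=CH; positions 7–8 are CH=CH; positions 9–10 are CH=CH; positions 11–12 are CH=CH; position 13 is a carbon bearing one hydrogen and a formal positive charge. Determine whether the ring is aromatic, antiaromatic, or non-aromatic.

Antiaromatic

The p orbitals form a continuous loop: each doubly-bonded ring atom is sp² with one p-orbital electron; the carbocation has an empty p orbital. The ring is fully conjugated.
Adding the contributions, 6 × 2 = 12 from the double-bond units + 0 from the CH(+) atom = 12.
With 12 = 4·3 π electrons, Hückel's rule classifies the planar ring as antiaromatic.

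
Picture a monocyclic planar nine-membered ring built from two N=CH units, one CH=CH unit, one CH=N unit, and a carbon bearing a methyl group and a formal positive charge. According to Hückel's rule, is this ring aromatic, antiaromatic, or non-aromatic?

Antiaromatic

All ring atoms are sp² and supply a p orbital to the ring (the double-bond atoms are sp², each contributing one p electron; each =N– nitrogen is pyridine-type (lone pair in the sp² plane, one electron in the p orbital); the carbocation has an empty p orbital); the conjugation is uninterrupted.
Counting π electrons: 4 × 2 = 8 from the double-bond units + 0 from the C(methyl)(+) atom = 8.
8 = 4(2); a planar, fully conjugated 4n system is antiaromatic.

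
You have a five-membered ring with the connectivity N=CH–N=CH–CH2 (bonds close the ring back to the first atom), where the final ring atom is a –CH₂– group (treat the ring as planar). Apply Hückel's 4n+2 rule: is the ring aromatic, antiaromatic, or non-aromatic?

Because the tetrahedral CH₂ carbon is sp³ and has no p orbital in the ring π system at the CH2 position, the π system cannot extend all the way around the ring.
Broken conjugation rules out both aromaticity and antiaromaticity.

Non-aromatic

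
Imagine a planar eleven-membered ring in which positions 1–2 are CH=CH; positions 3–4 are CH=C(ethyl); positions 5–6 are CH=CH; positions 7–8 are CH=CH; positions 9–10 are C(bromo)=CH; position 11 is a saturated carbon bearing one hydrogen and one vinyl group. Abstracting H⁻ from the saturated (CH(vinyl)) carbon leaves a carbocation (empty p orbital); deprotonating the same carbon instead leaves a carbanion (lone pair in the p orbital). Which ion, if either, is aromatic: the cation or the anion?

The cation

Once that carbon is sp², every ring atom has a p orbital and both ions are fully conjugated.
Cation: 5 × 2 + 0 = 10 π electrons → 4(2)+2, aromatic.
Anion: 5 × 2 + 2 = 12 π electrons → 4(3), antiaromatic.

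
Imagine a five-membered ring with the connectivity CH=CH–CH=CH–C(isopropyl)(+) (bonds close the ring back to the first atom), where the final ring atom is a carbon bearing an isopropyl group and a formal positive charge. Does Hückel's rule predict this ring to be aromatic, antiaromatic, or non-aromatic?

Every ring atom contributes a p orbital perpendicular to the ring (every atom in a ring double bond is sp² and brings one electron to the p orbital; the carbocation has an empty p orbital), so the π system is cyclic and fully conjugated.
Adding the contributions, 2 × 2 = 4 from the double-bond units + 0 from the C(isopropyl)(+) atom = 4.
4 is a 4n count (n = 1), so the planar conjugated ring is antiaromatic.

Antiaromatic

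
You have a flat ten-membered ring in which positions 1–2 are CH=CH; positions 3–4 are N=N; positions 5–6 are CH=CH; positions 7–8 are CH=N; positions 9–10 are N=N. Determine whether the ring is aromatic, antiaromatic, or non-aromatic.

Aromatic

Check conjugation: each doubly-bonded ring atom is sp² with one p-orbital electron; each sp² =N– keeps its lone pair in-plane and puts one electron into the π system — every position has a p orbital, so the cyclic π system is continuous.
π-electron count: 5 × 2 = 10 from the 5 double-bond units.
With 10 π electrons (n = 2), the Hückel 4n+2 condition holds.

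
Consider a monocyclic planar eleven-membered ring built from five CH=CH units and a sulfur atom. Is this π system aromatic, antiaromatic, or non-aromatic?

All ring atoms are sp² and supply a p orbital to the ring (each doubly-bonded ring atom is sp² with one p-orbital electron; the sulfur donates one lone pair from its p orbital); the conjugation is uninterrupted.
Counting π electrons: 5 × 2 = 10 from the double-bond units + 2 from the S atom = 12.
12 is a 4n count (n = 3), so the planar conjugated ring is antiaromatic.

Antiaromatic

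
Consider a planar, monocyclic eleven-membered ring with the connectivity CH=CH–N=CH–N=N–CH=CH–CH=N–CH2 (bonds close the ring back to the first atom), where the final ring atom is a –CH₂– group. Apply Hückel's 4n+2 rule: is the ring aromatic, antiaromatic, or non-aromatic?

Non-aromatic

The CH2 position has four σ bonds — the tetrahedral CH₂ carbon is sp³ and has no p orbital in the ring π system — so the cyclic conjugation is interrupted.
Without a continuous loop of overlapping p orbitals the Hückel electron count never comes into play.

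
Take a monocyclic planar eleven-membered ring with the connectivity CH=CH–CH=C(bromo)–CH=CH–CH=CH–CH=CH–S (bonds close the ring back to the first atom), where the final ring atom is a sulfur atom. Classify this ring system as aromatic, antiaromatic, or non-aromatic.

Antiaromatic

Check conjugation: the double-bond atoms are sp², each contributing one p electron; the sulfur donates one lone pair from its p orbital — every position has a p orbital, so the cyclic π system is continuous.
Tallying contributions gives 5 × 2 = 10 from the double-bond units + 2 from the S atom = 12.
12 = 4(3); a planar, fully conjugated 4n system is antiaromatic.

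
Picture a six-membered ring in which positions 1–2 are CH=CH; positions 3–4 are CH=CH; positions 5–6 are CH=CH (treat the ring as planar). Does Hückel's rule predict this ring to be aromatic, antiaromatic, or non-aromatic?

Aromatic

Check conjugation: each doubly-bonded ring atom is sp² with one p-orbital electron — every position has a p orbital, so the cyclic π system is continuous.
Adding the contributions, 3 × 2 = 6 from the 3 double-bond units.
6 = 4(1) + 2, which satisfies Hückel's 4n+2 rule.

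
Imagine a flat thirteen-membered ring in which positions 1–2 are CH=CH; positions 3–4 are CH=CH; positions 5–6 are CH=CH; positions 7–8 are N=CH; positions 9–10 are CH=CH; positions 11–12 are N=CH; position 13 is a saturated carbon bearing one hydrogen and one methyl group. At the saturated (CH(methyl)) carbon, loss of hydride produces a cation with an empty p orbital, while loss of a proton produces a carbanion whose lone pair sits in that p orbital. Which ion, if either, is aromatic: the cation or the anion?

The anion

In both ions every ring atom is sp² and contributes a p orbital, so both rings are fully conjugated.
Cation: 6 × 2 + 0 = 12 π electrons → 4(3), antiaromatic.
Anion: 6 × 2 + 2 = 14 π electrons → 4(3)+2, aromatic.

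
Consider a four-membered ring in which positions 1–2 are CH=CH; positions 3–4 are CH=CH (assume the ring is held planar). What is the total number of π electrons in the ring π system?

4

All ring atoms are sp² and supply a p orbital to the ring (every atom in a ring double bond is sp² and brings one electron to the p orbital); the conjugation is uninterrupted.
Counting π electrons: 2 × 2 = 4 from the 2 double-bond units.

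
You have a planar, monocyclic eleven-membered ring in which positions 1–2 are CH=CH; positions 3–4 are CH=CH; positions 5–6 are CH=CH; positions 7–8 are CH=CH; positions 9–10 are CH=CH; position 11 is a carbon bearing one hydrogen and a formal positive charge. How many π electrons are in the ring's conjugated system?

Check conjugation: every atom in a ring double bond is sp² and brings one electron to the p orbital; the carbocation has an empty p orbital — every position has a p orbital, so the cyclic π system is continuous.
Tallying contributions gives 5 × 2 = 10 from the double-bond units + 0 from the CH(+) atom = 10.

10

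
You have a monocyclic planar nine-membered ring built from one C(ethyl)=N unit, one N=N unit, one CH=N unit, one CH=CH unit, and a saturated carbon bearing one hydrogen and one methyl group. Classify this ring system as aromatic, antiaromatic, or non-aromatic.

The CH(methyl) position has four σ bonds — that saturated carbon is sp³ and has no p orbital in the ring π system — so the cyclic conjugation is interrupted.
Without a continuous loop of overlapping p orbitals the Hückel electron count never comes into play.

Non-aromatic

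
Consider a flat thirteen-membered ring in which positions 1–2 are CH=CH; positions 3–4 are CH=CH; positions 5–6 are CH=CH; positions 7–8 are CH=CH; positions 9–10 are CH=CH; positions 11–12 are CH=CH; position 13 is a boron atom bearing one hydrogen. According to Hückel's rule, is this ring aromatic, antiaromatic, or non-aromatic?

Antiaromatic

Check conjugation: every atom in a ring double bond is sp² and brings one electron to the p orbital; the boron has an empty p orbital — every position has a p orbital, so the cyclic π system is continuous.
π-electron count: 6 × 2 = 12 from the double-bond units + 0 from the BH atom = 12.
With 12 = 4·3 π electrons, Hückel's rule classifies the planar ring as antiaromatic.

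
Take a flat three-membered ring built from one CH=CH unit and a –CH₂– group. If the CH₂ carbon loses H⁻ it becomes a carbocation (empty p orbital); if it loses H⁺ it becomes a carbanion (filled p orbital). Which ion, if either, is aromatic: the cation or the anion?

The cation

Once that carbon is sp², every ring atom has a p orbital and both ions are fully conjugated.
Cation: 1 × 2 + 0 = 2 π electrons → 4(0)+2, aromatic.
Anion: 1 × 2 + 2 = 4 π electrons → 4(1), antiaromatic.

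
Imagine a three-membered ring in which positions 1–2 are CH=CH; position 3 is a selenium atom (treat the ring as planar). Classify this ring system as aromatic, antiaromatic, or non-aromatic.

Every ring atom contributes a p orbital perpendicular to the ring (every atom in a ring double bond is sp² and brings one electron to the p orbital; the selenium donates one lone pair from its p orbital), so the π system is cyclic and fully conjugated.
π-electron count: 1 × 2 = 2 from the double-bond unit + 2 from the Se atom = 4.
With 4 = 4·1 π electrons, Hückel's rule classifies the planar ring as antiaromatic.

Antiaromatic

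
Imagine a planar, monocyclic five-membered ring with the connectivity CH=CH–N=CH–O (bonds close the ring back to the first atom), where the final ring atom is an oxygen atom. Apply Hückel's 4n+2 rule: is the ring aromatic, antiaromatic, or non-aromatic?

Aromatic

Check conjugation: the double-bond atoms are sp², each contributing one p electron; the doubly-bonded nitrogens are pyridine-type — their lone pairs lie in the ring plane, leaving one electron in the p orbital; the oxygen donates one lone pair from its p orbital — every position has a p orbital, so the cyclic π system is continuous.
Tallying contributions gives 2 × 2 = 4 from the double-bond units + 2 from the O atom = 6.
That gives a 4n+2 count (6, n = 1).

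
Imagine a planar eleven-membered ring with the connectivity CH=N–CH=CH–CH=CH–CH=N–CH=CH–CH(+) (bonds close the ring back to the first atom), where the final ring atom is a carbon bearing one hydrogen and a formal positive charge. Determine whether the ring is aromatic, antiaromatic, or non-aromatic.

Aromatic

Check conjugation: the double-bond atoms are sp², each contributing one p electron; each sp² =N– keeps its lone pair in-plane and puts one electron into the π system; the carbocation has an empty p orbital — every position has a p orbital, so the cyclic π system is continuous.
Adding the contributions, 5 × 2 = 10 from the double-bond units + 0 from the CH(+) atom = 10.
10 = 4(2) + 2, which satisfies Hückel's 4n+2 rule.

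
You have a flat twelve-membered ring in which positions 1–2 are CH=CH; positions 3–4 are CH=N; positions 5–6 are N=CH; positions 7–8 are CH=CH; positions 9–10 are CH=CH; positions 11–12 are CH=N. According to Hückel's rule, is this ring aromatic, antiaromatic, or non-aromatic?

Check conjugation: each doubly-bonded ring atom is sp² with one p-orbital electron; the doubly-bonded nitrogens are pyridine-type — their lone pairs lie in the ring plane, leaving one electron in the p orbital — every position has a p orbital, so the cyclic π system is continuous.
Adding the contributions, 6 × 2 = 12 from the 6 double-bond units.
12 is a 4n count (n = 3), so the planar conjugated ring is antiaromatic.

Antiaromatic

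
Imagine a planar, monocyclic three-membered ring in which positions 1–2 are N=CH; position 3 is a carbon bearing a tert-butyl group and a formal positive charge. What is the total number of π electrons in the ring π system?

2

Check conjugation: each doubly-bonded ring atom is sp² with one p-orbital electron; each =N– nitrogen is pyridine-type (lone pair in the sp² plane, one electron in the p orbital); the carbocation has an empty p orbital — every position has a p orbital, so the cyclic π system is continuous.
Counting π electrons: 1 × 2 = 2 from the double-bond unit + 0 from the C(tert-butyl)(+) atom = 2.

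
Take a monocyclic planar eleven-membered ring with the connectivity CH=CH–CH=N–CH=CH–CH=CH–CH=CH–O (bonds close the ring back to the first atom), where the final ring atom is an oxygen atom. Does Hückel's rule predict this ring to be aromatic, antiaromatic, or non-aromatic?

Antiaromatic

Every ring atom contributes a p orbital perpendicular to the ring (the double-bond atoms are sp², each contributing one p electron; each sp² =N– keeps its lone pair in-plane and puts one electron into the π system; the oxygen donates one lone pair from its p orbital), so the π system is cyclic and fully conjugated.
π-electron count: 5 × 2 = 10 from the double-bond units + 2 from the O atom = 12.
12 = 4(3); a planar, fully conjugated 4n system is antiaromatic.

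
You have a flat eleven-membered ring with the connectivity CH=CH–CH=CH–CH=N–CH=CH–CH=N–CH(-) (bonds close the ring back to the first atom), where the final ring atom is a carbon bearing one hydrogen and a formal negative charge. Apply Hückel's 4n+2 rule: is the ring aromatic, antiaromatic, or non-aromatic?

All ring atoms are sp² and supply a p orbital to the ring (the double-bond atoms are sp², each contributing one p electron; the doubly-bonded nitrogens are pyridine-type — their lone pairs lie in the ring plane, leaving one electron in the p orbital; the carbanion's lone pair occupies the p orbital); the conjugation is uninterrupted.
Adding the contributions, 5 × 2 = 10 from the double-bond units + 2 from the CH(-) atom = 12.
12 = 4(3); a planar, fully conjugated 4n system is antiaromatic.

Antiaromatic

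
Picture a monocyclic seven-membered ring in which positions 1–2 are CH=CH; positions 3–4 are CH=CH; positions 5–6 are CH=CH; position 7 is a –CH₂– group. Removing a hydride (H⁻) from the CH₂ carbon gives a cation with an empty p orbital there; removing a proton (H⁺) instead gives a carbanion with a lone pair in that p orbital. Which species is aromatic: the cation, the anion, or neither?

The cation

Once that carbon is sp², every ring atom has a p orbital and both ions are fully conjugated.
Cation: 3 × 2 + 0 = 6 π electrons → 4(1)+2, aromatic.
Anion: 3 × 2 + 2 = 8 π electrons → 4(2), antiaromatic.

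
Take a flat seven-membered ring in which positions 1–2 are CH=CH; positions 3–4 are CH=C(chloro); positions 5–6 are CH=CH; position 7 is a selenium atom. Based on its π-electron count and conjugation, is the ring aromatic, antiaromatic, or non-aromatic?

Check conjugation: each doubly-bonded ring atom is sp² with one p-orbital electron; the selenium donates one lone pair from its p orbital — every position has a p orbital, so the cyclic π system is continuous.
Tallying contributions gives 3 × 2 = 6 from the double-bond units + 2 from the Se atom = 8.
8 is a 4n count (n = 2), so the planar conjugated ring is antiaromatic.

Antiaromatic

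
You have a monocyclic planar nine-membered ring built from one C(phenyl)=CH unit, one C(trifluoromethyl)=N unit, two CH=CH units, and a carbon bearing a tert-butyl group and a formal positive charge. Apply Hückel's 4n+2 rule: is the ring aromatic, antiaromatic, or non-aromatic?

Check conjugation: each doubly-bonded ring atom is sp² with one p-orbital electron; each sp² =N– keeps its lone pair in-plane and puts one electron into the π system; the carbocation has an empty p orbital — every position has a p orbital, so the cyclic π system is continuous.
π-electron count: 4 × 2 = 8 from the double-bond units + 0 from the C(tert-butyl)(+) atom = 8.
8 = 4(2); a planar, fully conjugated 4n system is antiaromatic.

Antiaromatic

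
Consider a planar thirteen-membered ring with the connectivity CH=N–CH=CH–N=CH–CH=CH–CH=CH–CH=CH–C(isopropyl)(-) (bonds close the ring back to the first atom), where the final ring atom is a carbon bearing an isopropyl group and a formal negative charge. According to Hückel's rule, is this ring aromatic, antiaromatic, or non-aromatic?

Check conjugation: every atom in a ring double bond is sp² and brings one electron to the p orbital; each sp² =N– keeps its lone pair in-plane and puts one electron into the π system; the carbanion's lone pair occupies the p orbital — every position has a p orbital, so the cyclic π system is continuous.
Adding the contributions, 6 × 2 = 12 from the double-bond units + 2 from the C(isopropyl)(-) atom = 14.
That gives a 4n+2 count (14, n = 3).

Aromatic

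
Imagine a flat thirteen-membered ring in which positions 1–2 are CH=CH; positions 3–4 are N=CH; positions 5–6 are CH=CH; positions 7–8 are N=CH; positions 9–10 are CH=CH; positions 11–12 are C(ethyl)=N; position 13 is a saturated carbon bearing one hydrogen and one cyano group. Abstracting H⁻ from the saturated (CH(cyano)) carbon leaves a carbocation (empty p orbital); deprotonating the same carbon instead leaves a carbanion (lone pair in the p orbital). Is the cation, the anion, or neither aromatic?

The anion

Both ions have a continuous loop of p orbitals — each ring atom is sp².
Cation: 6 × 2 + 0 = 12 π electrons → 4(3), antiaromatic.
Anion: 6 × 2 + 2 = 14 π electrons → 4(3)+2, aromatic.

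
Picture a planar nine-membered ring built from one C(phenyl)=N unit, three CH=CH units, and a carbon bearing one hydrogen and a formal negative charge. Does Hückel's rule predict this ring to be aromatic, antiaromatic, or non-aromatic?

Every ring atom contributes a p orbital perpendicular to the ring (each doubly-bonded ring atom is sp² with one p-orbital electron; each =N– nitrogen is pyridine-type (lone pair in the sp² plane, one electron in the p orbital); the carbanion's lone pair occupies the p orbital), so the π system is cyclic and fully conjugated.
π-electron count: 4 × 2 = 8 from the double-bond units + 2 from the CH(-) atom = 10.
That gives a 4n+2 count (10, n = 2).

Aromatic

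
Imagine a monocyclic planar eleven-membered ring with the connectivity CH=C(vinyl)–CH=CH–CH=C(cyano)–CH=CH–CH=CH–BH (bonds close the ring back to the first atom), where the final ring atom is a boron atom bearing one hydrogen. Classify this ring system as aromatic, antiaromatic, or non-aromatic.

Every ring atom contributes a p orbital perpendicular to the ring (every atom in a ring double bond is sp² and brings one electron to the p orbital; the boron has an empty p orbital), so the π system is cyclic and fully conjugated.
π-electron count: 5 × 2 = 10 from the double-bond units + 0 from the BH atom = 10.
Since 10 = 4·2 + 2, the ring meets the 4n+2 criterion.

Aromatic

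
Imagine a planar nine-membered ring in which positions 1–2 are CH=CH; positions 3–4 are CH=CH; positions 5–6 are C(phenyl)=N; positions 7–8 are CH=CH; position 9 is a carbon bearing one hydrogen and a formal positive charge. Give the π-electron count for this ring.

Check conjugation: each doubly-bonded ring atom is sp² with one p-orbital electron; the doubly-bonded nitrogens are pyridine-type — their lone pairs lie in the ring plane, leaving one electron in the p orbital; the carbocation has an empty p orbital — every position has a p orbital, so the cyclic π system is continuous.
Tallying contributions gives 4 × 2 = 8 from the double-bond units + 0 from the CH(+) atom = 8.

8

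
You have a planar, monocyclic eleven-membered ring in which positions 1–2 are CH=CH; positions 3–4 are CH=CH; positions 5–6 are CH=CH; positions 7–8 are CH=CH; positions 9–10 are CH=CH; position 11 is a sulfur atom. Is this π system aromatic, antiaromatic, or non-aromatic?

The p orbitals form a continuous loop: every atom in a ring double bond is sp² and brings one electron to the p orbital; the sulfur donates one lone pair from its p orbital. The ring is fully conjugated.
Tallying contributions gives 5 × 2 = 10 from the double-bond units + 2 from the S atom = 12.
A 4n π count (12, n = 3) in a planar conjugated ring means antiaromatic.

Antiaromatic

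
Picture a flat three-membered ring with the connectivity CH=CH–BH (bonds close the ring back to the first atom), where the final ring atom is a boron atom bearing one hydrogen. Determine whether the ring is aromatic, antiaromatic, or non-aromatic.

Aromatic

All ring atoms are sp² and supply a p orbital to the ring (every atom in a ring double bond is sp² and brings one electron to the p orbital; the boron has an empty p orbital); the conjugation is uninterrupted.
Tallying contributions gives 1 × 2 = 2 from the double-bond unit + 0 from the BH atom = 2.
Since 2 = 4·0 + 2, the ring meets the 4n+2 criterion.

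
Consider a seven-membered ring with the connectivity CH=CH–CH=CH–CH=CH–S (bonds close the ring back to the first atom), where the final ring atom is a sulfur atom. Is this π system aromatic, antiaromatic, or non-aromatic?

Antiaromatic

Every ring atom contributes a p orbital perpendicular to the ring (the double-bond atoms are sp², each contributing one p electron; the sulfur donates one lone pair from its p orbital), so the π system is cyclic and fully conjugated.
Tallying contributions gives 3 × 2 = 6 from the double-bond units + 2 from the S atom = 8.
8 = 4(2); a planar, fully conjugated 4n system is antiaromatic.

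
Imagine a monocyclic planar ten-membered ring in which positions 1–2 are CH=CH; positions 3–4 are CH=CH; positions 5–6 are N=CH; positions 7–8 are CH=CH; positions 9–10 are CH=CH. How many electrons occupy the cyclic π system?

The p orbitals form a continuous loop: the double-bond atoms are sp², each contributing one p electron; each sp² =N– keeps its lone pair in-plane and puts one electron into the π system. The ring is fully conjugated.
Counting π electrons: 5 × 2 = 10 from the 5 double-bond units.

10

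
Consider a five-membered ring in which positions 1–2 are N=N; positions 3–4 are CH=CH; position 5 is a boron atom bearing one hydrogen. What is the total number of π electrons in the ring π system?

4

All ring atoms are sp² and supply a p orbital to the ring (each doubly-bonded ring atom is sp² with one p-orbital electron; the doubly-bonded nitrogens are pyridine-type — their lone pairs lie in the ring plane, leaving one electron in the p orbital; the boron has an empty p orbital); the conjugation is uninterrupted.
Adding the contributions, 2 × 2 = 4 from the double-bond units + 0 from the BH atom = 4.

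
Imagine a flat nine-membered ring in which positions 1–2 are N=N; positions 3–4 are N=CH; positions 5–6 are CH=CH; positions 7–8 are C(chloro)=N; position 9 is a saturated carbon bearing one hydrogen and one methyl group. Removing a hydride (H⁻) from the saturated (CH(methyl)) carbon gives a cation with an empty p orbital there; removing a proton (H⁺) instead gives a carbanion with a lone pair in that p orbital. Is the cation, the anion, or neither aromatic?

In both ions every ring atom is sp² and contributes a p orbital, so both rings are fully conjugated.
Cation: 4 × 2 + 0 = 8 π electrons → 4(2), antiaromatic.
Anion: 4 × 2 + 2 = 10 π electrons → 4(2)+2, aromatic.

The anion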